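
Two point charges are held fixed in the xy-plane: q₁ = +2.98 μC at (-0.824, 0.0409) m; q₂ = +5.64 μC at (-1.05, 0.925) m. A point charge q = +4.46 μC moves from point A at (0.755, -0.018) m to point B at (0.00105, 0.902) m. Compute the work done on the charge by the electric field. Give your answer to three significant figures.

The work done by the electric force is W_field = −ΔU = −q(V_B − V_A) = q(V_A − V_B).
At A: distances to the source charges are 1.58 m, 2.04 m; V_A = Σ kqᵢ/rᵢ = 4.19×10⁴ V.
At B: distances to the source charges are 1.19 m, 1.05 m; V_B = Σ kqᵢ/rᵢ = 7.07×10⁴ V.
ΔV = V_B − V_A = 2.88×10⁴ V.
W_field = −qΔV = −(4.46×10⁻⁶ C)(2.88×10⁴ V) = -0.129 J.

-0.129 J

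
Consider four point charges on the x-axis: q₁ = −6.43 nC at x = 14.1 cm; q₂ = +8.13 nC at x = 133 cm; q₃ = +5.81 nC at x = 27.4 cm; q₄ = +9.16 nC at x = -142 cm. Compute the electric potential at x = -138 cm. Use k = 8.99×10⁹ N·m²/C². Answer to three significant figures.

The total potential is the scalar sum of each charge's contribution, V = Σ kqᵢ/rᵢ.
Distances from the field point to each charge: r₁ = 1.52 m, r₂ = 2.71 m, r₃ = 1.65 m, r₄ = 0.0400 m.
V = k[(-6.43×10⁻⁹)/(1.52) + (8.13×10⁻⁹)/(2.71) + (5.81×10⁻⁹)/(1.65) + (9.16×10⁻⁹)/(0.0400)] = 2080 V.

2080 V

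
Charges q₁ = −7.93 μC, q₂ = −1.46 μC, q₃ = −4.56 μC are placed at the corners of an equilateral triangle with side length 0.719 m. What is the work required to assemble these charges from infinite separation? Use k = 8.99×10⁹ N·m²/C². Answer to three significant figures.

The assembly work is the sum of pairwise potential energies, U = Σ_{i<j} kqᵢqⱼ/rᵢⱼ.
All three pair separations equal the side length, 0.719 m.
U = (0.145) + (0.452) + (0.0832) = 0.680 J.

0.680 J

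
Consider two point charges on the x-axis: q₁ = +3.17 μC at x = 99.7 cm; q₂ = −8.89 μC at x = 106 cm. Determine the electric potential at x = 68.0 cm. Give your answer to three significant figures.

The total potential is the scalar sum of each charge's contribution, V = Σ kqᵢ/rᵢ.
Distances from the field point to each charge: r₁ = 0.317 m, r₂ = 0.380 m.
V = k[(3.17×10⁻⁶)/(0.317) + (-8.89×10⁻⁶)/(0.380)] = -1.20×10⁵ V.

-1.20×10⁵ V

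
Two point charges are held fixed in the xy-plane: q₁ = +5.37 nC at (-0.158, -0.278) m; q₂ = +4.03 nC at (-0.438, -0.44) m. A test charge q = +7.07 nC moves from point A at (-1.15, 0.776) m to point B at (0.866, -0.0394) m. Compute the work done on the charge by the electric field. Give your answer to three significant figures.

The work done by the electric force is W_field = −ΔU = −q(V_B − V_A) = q(V_A − V_B).
At A: distances to the source charges are 1.45 m, 1.41 m; V_A = Σ kqᵢ/rᵢ = 59.1 V.
At B: distances to the source charges are 1.05 m, 1.36 m; V_B = Σ kqᵢ/rᵢ = 72.5 V.
ΔV = V_B − V_A = 13.4 V.
W_field = −qΔV = −(7.07×10⁻⁹ C)(13.4 V) = -9.48×10⁻⁸ J.

-9.48×10⁻⁸ J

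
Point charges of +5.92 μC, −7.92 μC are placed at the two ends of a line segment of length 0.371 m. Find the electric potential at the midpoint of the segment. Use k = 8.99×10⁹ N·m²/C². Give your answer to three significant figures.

-9.69×10⁴ V

The total potential is the scalar sum of each charge's contribution, V = Σ kqᵢ/rᵢ.
Each charge is 0.185 m from the midpoint.
V = k[(5.92×10⁻⁶)/(0.185) + (-7.92×10⁻⁶)/(0.185)] = -9.69×10⁴ V.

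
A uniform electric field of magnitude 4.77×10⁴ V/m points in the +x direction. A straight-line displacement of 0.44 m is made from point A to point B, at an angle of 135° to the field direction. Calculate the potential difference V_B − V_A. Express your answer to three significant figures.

1.48×10⁴ V

Only the component of displacement along E changes the potential: ΔV = −E·d·cosθ.
ΔV = −(4.77×10⁴ V/m)(0.440 m)cos135° = 1.48×10⁴ V.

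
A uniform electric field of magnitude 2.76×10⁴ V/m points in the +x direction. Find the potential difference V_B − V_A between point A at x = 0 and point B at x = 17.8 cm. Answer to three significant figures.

In a uniform field, potential decreases in the direction of E: V_B − V_A = −E·Δx.
V_B − V_A = −(2.76×10⁴ V/m)(0.178 m) = -4910 V.

-4910 V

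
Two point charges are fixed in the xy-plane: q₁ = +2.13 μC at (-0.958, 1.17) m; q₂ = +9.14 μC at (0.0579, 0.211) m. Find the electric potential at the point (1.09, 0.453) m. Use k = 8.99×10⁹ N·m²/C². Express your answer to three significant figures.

The total potential is the scalar sum of each charge's contribution, V = Σ kqᵢ/rᵢ.
Distances from the field point to each charge: r₁ = 2.17 m, r₂ = 1.06 m.
V = k[(2.13×10⁻⁶)/(2.17) + (9.14×10⁻⁶)/(1.06)] = 8.63×10⁴ V.

8.63×10⁴ V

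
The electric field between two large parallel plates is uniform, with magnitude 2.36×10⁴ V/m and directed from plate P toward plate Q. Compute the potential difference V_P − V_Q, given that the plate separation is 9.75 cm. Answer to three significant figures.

2300 V

In a uniform field, potential decreases in the direction of E: ΔV = −E·d for a displacement d parallel to E.
Going from Q to P is a displacement of 9.75 cm opposite to the field, so V_P − V_Q = +Ed = 2300 V.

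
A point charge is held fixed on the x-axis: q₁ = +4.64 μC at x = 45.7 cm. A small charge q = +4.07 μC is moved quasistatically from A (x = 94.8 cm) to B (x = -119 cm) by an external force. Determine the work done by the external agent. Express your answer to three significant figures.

-0.243 J

For quasistatic motion the external work equals the change in potential energy: W_ext = qΔV = q(V_B − V_A).
At A: distance to the source charge is 0.491 m; V_A = kq₁/r = 8.50×10⁴ V.
At B: distance to the source charge is 1.65 m; V_B = kq₁/r = 2.53×10⁴ V.
ΔV = V_B − V_A = -5.96×10⁴ V.
W_ext = qΔV = (4.07×10⁻⁶ C)(-5.96×10⁴ V) = -0.243 J.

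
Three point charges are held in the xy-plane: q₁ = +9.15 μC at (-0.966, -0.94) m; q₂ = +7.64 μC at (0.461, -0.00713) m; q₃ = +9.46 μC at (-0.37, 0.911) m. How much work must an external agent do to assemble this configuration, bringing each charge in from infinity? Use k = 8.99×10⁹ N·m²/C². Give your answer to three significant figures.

The assembly work is the sum of pairwise potential energies, U = Σ_{i<j} kqᵢqⱼ/rᵢⱼ.
Pair separations: r₁₂ = 1.70 m, r₁₃ = 1.94 m, r₂₃ = 1.24 m.
U = (0.369) + (0.400) + (0.525) = 1.29 J.

1.29 J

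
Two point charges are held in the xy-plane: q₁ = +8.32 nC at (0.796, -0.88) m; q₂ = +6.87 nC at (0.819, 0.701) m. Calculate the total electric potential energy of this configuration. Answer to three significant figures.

The assembly work is the sum of pairwise potential energies, U = Σ_{i<j} kqᵢqⱼ/rᵢⱼ.
Pair separations: r₁₂ = 1.58 m.
U = (3.25×10⁻⁷) = 3.25×10⁻⁷ J.

3.25×10⁻⁷ J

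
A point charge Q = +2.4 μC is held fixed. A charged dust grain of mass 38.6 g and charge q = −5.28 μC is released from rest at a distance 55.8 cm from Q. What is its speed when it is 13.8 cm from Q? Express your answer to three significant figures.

Only the electrostatic force acts, so mechanical energy is conserved: ½mv² = U₁ − U₂ = kQq(1/r₁ − 1/r₂).
U₁ − U₂ = (8.99×10⁹ N·m²/C²)(2.40×10⁻⁶ C)(-5.28×10⁻⁶ C)(1/0.558 − 1/0.138) = 0.621 J.
v = √(2·0.621/0.0386) = 5.67 m/s.

5.67 m/s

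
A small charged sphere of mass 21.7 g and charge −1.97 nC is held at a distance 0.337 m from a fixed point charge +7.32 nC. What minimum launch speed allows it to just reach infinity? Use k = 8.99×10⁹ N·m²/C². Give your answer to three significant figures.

5.95×10⁻³ m/s

To just escape, total mechanical energy must reach zero at infinity: ½mv²_min + U = 0, so ½mv²_min = −U = |kQq|/r.
|U| = |kQq|/r = (8.99×10⁹ N·m²/C²)(7.32×10⁻⁹)(1.97×10⁻⁹)/(0.337) = 3.85×10⁻⁷ J.
v_min = √(2|U|/m) = √(2·3.85×10⁻⁷/0.0217) = 5.95×10⁻³ m/s.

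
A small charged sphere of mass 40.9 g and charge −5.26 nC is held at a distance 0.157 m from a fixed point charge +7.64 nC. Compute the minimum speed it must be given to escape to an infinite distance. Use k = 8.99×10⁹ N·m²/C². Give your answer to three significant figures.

0.0106 m/s

To just escape, total mechanical energy must reach zero at infinity: ½mv²_min + U = 0, so ½mv²_min = −U = |kQq|/r.
|U| = |kQq|/r = (8.99×10⁹ N·m²/C²)(7.64×10⁻⁹)(5.26×10⁻⁹)/(0.157) = 2.30×10⁻⁶ J.
v_min = √(2|U|/m) = √(2·2.30×10⁻⁶/0.0409) = 0.0106 m/s.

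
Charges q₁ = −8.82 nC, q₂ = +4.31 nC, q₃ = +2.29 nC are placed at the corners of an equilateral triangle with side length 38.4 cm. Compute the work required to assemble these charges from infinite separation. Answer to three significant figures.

-1.13×10⁻⁶ J

The work to assemble the configuration equals its total potential energy, U = Σ kqᵢqⱼ/rᵢⱼ over all pairs.
All three pair separations equal the side length, 0.384 m.
U = (-8.90×10⁻⁷) + (-4.73×10⁻⁷) + (2.31×10⁻⁷) = -1.13×10⁻⁶ J.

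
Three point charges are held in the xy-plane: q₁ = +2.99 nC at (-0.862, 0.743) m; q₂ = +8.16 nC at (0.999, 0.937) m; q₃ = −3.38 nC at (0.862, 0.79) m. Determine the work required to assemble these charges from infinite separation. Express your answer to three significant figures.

The assembly work is the sum of pairwise potential energies, U = Σ_{i<j} kqᵢqⱼ/rᵢⱼ.
Pair separations: r₁₂ = 1.87 m, r₁₃ = 1.72 m, r₂₃ = 0.201 m.
U = (1.17×10⁻⁷) + (-5.27×10⁻⁸) + (-1.23×10⁻⁶) = -1.17×10⁻⁶ J.

-1.17×10⁻⁶ J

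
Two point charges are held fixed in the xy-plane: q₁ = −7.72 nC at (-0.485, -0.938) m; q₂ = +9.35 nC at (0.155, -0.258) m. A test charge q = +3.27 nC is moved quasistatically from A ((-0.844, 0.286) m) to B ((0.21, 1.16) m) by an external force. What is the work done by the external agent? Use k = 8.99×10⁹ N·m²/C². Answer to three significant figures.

2.73×10⁻⁸ J

For quasistatic motion the external work equals the change in potential energy: W_ext = qΔV = q(V_B − V_A).
At A: distances to the source charges are 1.28 m, 1.14 m; V_A = Σ kqᵢ/rᵢ = 19.5 V.
At B: distances to the source charges are 2.21 m, 1.42 m; V_B = Σ kqᵢ/rᵢ = 27.8 V.
ΔV = V_B − V_A = 8.35 V.
W_ext = qΔV = (3.27×10⁻⁹ C)(8.35 V) = 2.73×10⁻⁸ J.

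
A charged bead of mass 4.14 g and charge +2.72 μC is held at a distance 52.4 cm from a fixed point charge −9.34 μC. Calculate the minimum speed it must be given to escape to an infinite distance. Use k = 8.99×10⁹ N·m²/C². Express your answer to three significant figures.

To just escape, total mechanical energy must reach zero at infinity: ½mv²_min + U = 0, so ½mv²_min = −U = |kQq|/r.
|U| = |kQq|/r = (8.99×10⁹ N·m²/C²)(9.34×10⁻⁶)(2.72×10⁻⁶)/(0.524) = 0.436 J.
v_min = √(2|U|/m) = √(2·0.436/4.14×10⁻³) = 14.5 m/s.

14.5 m/s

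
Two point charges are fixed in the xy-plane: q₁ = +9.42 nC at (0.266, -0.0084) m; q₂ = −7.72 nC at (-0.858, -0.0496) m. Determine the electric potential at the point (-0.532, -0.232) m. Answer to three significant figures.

-83.6 V

Electric potential is a scalar, so the contributions from each charge add algebraically: V = Σ kqᵢ/rᵢ.
Distances from the field point to each charge: r₁ = 0.829 m, r₂ = 0.374 m.
V = k[(9.42×10⁻⁹)/(0.829) + (-7.72×10⁻⁹)/(0.374)] = -83.6 V.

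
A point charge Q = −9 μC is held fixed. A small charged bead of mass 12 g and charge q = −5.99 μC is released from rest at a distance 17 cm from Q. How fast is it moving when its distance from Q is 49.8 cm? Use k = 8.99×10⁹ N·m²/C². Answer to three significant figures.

Only the electrostatic force acts, so mechanical energy is conserved: ½mv² = U₁ − U₂ = kQq(1/r₁ − 1/r₂).
U₁ − U₂ = (8.99×10⁹ N·m²/C²)(-9.00×10⁻⁶ C)(-5.99×10⁻⁶ C)(1/0.170 − 1/0.498) = 1.88 J.
v = √(2·1.88/0.0120) = 17.7 m/s.

17.7 m/s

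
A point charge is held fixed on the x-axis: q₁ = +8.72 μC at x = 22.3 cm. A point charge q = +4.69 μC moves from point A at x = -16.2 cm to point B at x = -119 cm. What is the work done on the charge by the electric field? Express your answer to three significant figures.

The work done by the electric force is W_field = −ΔU = −q(V_B − V_A) = q(V_A − V_B).
At A: distance to the source charge is 0.385 m; V_A = kq₁/r = 2.04×10⁵ V.
At B: distance to the source charge is 1.41 m; V_B = kq₁/r = 5.55×10⁴ V.
ΔV = V_B − V_A = -1.48×10⁵ V.
W_field = −qΔV = −(4.69×10⁻⁶ C)(-1.48×10⁵ V) = 0.695 J.

0.695 J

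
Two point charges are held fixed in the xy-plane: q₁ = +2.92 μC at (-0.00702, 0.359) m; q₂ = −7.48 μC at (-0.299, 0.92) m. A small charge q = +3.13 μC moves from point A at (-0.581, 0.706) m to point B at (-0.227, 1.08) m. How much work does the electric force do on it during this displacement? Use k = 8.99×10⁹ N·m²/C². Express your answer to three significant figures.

The work done by the electric force is W_field = −ΔU = −q(V_B − V_A) = q(V_A − V_B).
At A: distances to the source charges are 0.671 m, 0.354 m; V_A = Σ kqᵢ/rᵢ = -1.51×10⁵ V.
At B: distances to the source charges are 0.754 m, 0.175 m; V_B = Σ kqᵢ/rᵢ = -3.48×10⁵ V.
ΔV = V_B − V_A = -1.98×10⁵ V.
W_field = −qΔV = −(3.13×10⁻⁶ C)(-1.98×10⁵ V) = 0.619 J.

0.619 J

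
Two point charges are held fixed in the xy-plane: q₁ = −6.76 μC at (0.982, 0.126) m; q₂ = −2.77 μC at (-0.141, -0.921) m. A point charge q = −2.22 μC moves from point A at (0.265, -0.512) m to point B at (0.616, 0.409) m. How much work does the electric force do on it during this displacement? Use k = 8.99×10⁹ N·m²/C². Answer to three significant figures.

-0.0912 J

The work done by the electric force is W_field = −ΔU = −q(V_B − V_A) = q(V_A − V_B).
At A: distances to the source charges are 0.960 m, 0.576 m; V_A = Σ kqᵢ/rᵢ = -1.07×10⁵ V.
At B: distances to the source charges are 0.463 m, 1.53 m; V_B = Σ kqᵢ/rᵢ = -1.48×10⁵ V.
ΔV = V_B − V_A = -4.11×10⁴ V.
W_field = −qΔV = −(-2.22×10⁻⁶ C)(-4.11×10⁴ V) = -0.0912 J.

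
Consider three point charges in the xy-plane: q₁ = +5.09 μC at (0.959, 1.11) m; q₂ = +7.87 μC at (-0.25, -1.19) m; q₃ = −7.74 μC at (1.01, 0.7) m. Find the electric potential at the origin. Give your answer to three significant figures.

3.28×10⁴ V

The total potential is the scalar sum of each charge's contribution, V = Σ kqᵢ/rᵢ.
Distances from the field point to each charge: r₁ = 1.47 m, r₂ = 1.22 m, r₃ = 1.23 m.
V = k[(5.09×10⁻⁶)/(1.47) + (7.87×10⁻⁶)/(1.22) + (-7.74×10⁻⁶)/(1.23)] = 3.28×10⁴ V.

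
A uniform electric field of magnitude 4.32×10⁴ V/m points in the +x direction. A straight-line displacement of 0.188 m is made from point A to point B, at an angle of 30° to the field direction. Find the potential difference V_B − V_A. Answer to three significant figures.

Only the component of displacement along E changes the potential: ΔV = −E·d·cosθ.
ΔV = −(4.32×10⁴ V/m)(0.188 m)cos30° = -7030 V.

-7030 V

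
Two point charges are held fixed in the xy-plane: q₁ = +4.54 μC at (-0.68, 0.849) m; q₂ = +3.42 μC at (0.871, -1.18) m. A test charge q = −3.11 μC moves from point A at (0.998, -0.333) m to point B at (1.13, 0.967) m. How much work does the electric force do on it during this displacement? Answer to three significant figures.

The work done by the electric force is W_field = −ΔU = −q(V_B − V_A) = q(V_A − V_B).
At A: distances to the source charges are 2.05 m, 0.856 m; V_A = Σ kqᵢ/rᵢ = 5.58×10⁴ V.
At B: distances to the source charges are 1.81 m, 2.16 m; V_B = Σ kqᵢ/rᵢ = 3.67×10⁴ V.
ΔV = V_B − V_A = -1.91×10⁴ V.
W_field = −qΔV = −(-3.11×10⁻⁶ C)(-1.91×10⁴ V) = -0.0593 J.

-0.0593 J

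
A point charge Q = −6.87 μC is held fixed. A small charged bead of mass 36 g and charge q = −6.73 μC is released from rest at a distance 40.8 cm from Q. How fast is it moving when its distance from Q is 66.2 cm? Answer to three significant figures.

4.66 m/s

Only the electrostatic force acts, so mechanical energy is conserved: ½mv² = U₁ − U₂ = kQq(1/r₁ − 1/r₂).
U₁ − U₂ = (8.99×10⁹ N·m²/C²)(-6.87×10⁻⁶ C)(-6.73×10⁻⁶ C)(1/0.408 − 1/0.662) = 0.391 J.
v = √(2·0.391/0.0360) = 4.66 m/s.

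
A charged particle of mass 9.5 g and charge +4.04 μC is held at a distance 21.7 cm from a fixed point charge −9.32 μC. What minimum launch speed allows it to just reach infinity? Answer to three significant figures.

18.1 m/s

To just escape, total mechanical energy must reach zero at infinity: ½mv²_min + U = 0, so ½mv²_min = −U = |kQq|/r.
|U| = |kQq|/r = (8.99×10⁹ N·m²/C²)(9.32×10⁻⁶)(4.04×10⁻⁶)/(0.217) = 1.56 J.
v_min = √(2|U|/m) = √(2·1.56/9.50×10⁻³) = 18.1 m/s.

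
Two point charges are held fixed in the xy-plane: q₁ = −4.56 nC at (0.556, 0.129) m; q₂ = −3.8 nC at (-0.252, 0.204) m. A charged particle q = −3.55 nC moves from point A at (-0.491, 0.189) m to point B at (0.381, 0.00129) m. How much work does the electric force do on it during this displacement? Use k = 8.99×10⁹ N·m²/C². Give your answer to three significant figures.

The work done by the electric force is W_field = −ΔU = −q(V_B − V_A) = q(V_A − V_B).
At A: distances to the source charges are 1.05 m, 0.239 m; V_A = Σ kqᵢ/rᵢ = -182 V.
At B: distances to the source charges are 0.217 m, 0.665 m; V_B = Σ kqᵢ/rᵢ = -241 V.
ΔV = V_B − V_A = -58.9 V.
W_field = −qΔV = −(-3.55×10⁻⁹ C)(-58.9 V) = -2.09×10⁻⁷ J.

-2.09×10⁻⁷ J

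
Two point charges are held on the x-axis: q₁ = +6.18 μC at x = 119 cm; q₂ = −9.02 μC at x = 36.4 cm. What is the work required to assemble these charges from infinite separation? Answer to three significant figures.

The work to assemble the configuration equals its total potential energy, U = Σ kqᵢqⱼ/rᵢⱼ over all pairs.
Pair separations: r₁₂ = 0.826 m.
U = (-0.607) = -0.607 J.

-0.607 J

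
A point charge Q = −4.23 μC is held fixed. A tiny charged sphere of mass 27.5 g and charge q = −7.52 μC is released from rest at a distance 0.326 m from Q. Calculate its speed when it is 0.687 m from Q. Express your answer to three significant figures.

Only the electrostatic force acts, so mechanical energy is conserved: ½mv² = U₁ − U₂ = kQq(1/r₁ − 1/r₂).
U₁ − U₂ = (8.99×10⁹ N·m²/C²)(-4.23×10⁻⁶ C)(-7.52×10⁻⁶ C)(1/0.326 − 1/0.687) = 0.461 J.
v = √(2·0.461/0.0275) = 5.79 m/s.

5.79 m/s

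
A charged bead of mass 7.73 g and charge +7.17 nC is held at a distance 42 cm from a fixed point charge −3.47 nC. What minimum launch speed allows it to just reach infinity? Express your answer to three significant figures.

0.0117 m/s

To just escape, total mechanical energy must reach zero at infinity: ½mv²_min + U = 0, so ½mv²_min = −U = |kQq|/r.
|U| = |kQq|/r = (8.99×10⁹ N·m²/C²)(3.47×10⁻⁹)(7.17×10⁻⁹)/(0.420) = 5.33×10⁻⁷ J.
v_min = √(2|U|/m) = √(2·5.33×10⁻⁷/7.73×10⁻³) = 0.0117 m/s.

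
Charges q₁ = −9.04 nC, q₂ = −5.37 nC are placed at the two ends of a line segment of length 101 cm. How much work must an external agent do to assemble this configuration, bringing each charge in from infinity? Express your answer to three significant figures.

4.32×10⁻⁷ J

The work to assemble the configuration equals its total potential energy, U = Σ kqᵢqⱼ/rᵢⱼ over all pairs.
The separation is r = 1.01 m.
U = (4.32×10⁻⁷) = 4.32×10⁻⁷ J.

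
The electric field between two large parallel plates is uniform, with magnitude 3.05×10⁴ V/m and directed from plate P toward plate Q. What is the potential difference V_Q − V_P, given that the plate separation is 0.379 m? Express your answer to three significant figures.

-1.16×10⁴ V

In a uniform field, potential decreases in the direction of E: ΔV = −E·d for a displacement d parallel to E.
Going from P to Q is a displacement of 0.379 m along the field, so V_Q − V_P = −Ed = -1.16×10⁴ V.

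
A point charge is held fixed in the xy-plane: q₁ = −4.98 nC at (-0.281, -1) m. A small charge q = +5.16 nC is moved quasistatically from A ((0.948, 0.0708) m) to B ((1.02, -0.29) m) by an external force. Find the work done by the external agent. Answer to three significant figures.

For quasistatic motion the external work equals the change in potential energy: W_ext = qΔV = q(V_B − V_A).
At A: distance to the source charge is 1.63 m; V_A = kq₁/r = -27.5 V.
At B: distance to the source charge is 1.48 m; V_B = kq₁/r = -30.2 V.
ΔV = V_B − V_A = -2.74 V.
W_ext = qΔV = (5.16×10⁻⁹ C)(-2.74 V) = -1.41×10⁻⁸ J.

-1.41×10⁻⁸ J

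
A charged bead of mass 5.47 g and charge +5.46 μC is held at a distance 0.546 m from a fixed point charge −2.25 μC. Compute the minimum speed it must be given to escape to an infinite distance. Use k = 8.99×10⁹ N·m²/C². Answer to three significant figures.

8.60 m/s

To just escape, total mechanical energy must reach zero at infinity: ½mv²_min + U = 0, so ½mv²_min = −U = |kQq|/r.
|U| = |kQq|/r = (8.99×10⁹ N·m²/C²)(2.25×10⁻⁶)(5.46×10⁻⁶)/(0.546) = 0.202 J.
v_min = √(2|U|/m) = √(2·0.202/5.47×10⁻³) = 8.60 m/s.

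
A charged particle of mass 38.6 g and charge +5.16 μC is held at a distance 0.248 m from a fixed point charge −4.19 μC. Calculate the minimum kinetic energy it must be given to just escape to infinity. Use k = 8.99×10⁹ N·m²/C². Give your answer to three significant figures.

0.784 J

To just escape, total mechanical energy must reach zero at infinity: ½mv²_min + U = 0, so ½mv²_min = −U = |kQq|/r.
|U| = |kQq|/r = (8.99×10⁹ N·m²/C²)(4.19×10⁻⁶)(5.16×10⁻⁶)/(0.248) = 0.784 J.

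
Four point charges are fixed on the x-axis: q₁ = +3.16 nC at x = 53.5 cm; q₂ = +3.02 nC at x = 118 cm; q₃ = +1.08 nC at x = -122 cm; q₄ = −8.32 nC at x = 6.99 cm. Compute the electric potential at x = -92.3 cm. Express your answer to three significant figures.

-10.2 V

Electric potential is a scalar, so the contributions from each charge add algebraically: V = Σ kqᵢ/rᵢ.
Distances from the field point to each charge: r₁ = 1.46 m, r₂ = 2.10 m, r₃ = 0.297 m, r₄ = 0.993 m.
V = k[(3.16×10⁻⁹)/(1.46) + (3.02×10⁻⁹)/(2.10) + (1.08×10⁻⁹)/(0.297) + (-8.32×10⁻⁹)/(0.993)] = -10.2 V.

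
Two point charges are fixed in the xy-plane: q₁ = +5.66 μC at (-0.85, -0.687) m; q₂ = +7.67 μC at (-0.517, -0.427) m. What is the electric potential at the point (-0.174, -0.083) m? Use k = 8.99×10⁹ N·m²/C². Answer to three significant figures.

1.98×10⁵ V

The total potential is the scalar sum of each charge's contribution, V = Σ kqᵢ/rᵢ.
Distances from the field point to each charge: r₁ = 0.907 m, r₂ = 0.486 m.
V = k[(5.66×10⁻⁶)/(0.907) + (7.67×10⁻⁶)/(0.486)] = 1.98×10⁵ V.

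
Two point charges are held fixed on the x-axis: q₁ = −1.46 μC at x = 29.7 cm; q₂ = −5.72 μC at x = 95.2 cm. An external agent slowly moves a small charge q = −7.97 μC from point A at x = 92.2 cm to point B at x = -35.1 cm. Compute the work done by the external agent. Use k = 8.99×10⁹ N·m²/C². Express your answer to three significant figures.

For quasistatic motion the external work equals the change in potential energy: W_ext = qΔV = q(V_B − V_A).
At A: distances to the source charges are 0.625 m, 0.0300 m; V_A = Σ kqᵢ/rᵢ = -1.74×10⁶ V.
At B: distances to the source charges are 0.648 m, 1.30 m; V_B = Σ kqᵢ/rᵢ = -5.97×10⁴ V.
ΔV = V_B − V_A = 1.68×10⁶ V.
W_ext = qΔV = (-7.97×10⁻⁶ C)(1.68×10⁶ V) = -13.4 J.

-13.4 J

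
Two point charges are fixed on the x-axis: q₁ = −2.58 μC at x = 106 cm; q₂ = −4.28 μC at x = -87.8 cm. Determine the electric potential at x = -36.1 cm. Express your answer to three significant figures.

-9.07×10⁴ V

The total potential is the scalar sum of each charge's contribution, V = Σ kqᵢ/rᵢ.
Distances from the field point to each charge: r₁ = 1.42 m, r₂ = 0.517 m.
V = k[(-2.58×10⁻⁶)/(1.42) + (-4.28×10⁻⁶)/(0.517)] = -9.07×10⁴ V.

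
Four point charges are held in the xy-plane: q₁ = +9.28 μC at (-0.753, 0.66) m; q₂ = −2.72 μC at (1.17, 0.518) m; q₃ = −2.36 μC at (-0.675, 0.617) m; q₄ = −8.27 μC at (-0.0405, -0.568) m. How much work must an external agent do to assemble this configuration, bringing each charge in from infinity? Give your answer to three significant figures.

-2.53 J

The assembly work is the sum of pairwise potential energies, U = Σ_{i<j} kqᵢqⱼ/rᵢⱼ.
Pair separations: r₁₂ = 1.93 m, r₁₃ = 0.0891 m, r₁₄ = 1.42 m, r₂₃ = 1.85 m, r₂₄ = 1.63 m, r₃₄ = 1.34 m.
Summing all 6 pair terms gives U = -2.53 J.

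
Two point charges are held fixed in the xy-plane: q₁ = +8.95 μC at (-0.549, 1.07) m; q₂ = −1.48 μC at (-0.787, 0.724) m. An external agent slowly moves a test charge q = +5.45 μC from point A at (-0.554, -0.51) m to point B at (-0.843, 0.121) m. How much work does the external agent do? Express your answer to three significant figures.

0.102 J

For quasistatic motion the external work equals the change in potential energy: W_ext = qΔV = q(V_B − V_A).
At A: distances to the source charges are 1.58 m, 1.26 m; V_A = Σ kqᵢ/rᵢ = 4.03×10⁴ V.
At B: distances to the source charges are 0.993 m, 0.606 m; V_B = Σ kqᵢ/rᵢ = 5.90×10⁴ V.
ΔV = V_B − V_A = 1.87×10⁴ V.
W_ext = qΔV = (5.45×10⁻⁶ C)(1.87×10⁴ V) = 0.102 J.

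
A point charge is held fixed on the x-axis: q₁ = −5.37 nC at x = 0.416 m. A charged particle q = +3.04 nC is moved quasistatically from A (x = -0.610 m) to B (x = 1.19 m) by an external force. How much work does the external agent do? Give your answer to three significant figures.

-4.66×10⁻⁸ J

For quasistatic motion the external work equals the change in potential energy: W_ext = qΔV = q(V_B − V_A).
At A: distance to the source charge is 1.03 m; V_A = kq₁/r = -47.1 V.
At B: distance to the source charge is 0.774 m; V_B = kq₁/r = -62.4 V.
ΔV = V_B − V_A = -15.3 V.
W_ext = qΔV = (3.04×10⁻⁹ C)(-15.3 V) = -4.66×10⁻⁸ J.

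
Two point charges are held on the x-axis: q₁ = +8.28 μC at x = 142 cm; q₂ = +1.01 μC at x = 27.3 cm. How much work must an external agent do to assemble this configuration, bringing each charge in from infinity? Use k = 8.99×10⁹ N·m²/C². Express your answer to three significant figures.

The work to assemble the configuration equals its total potential energy, U = Σ kqᵢqⱼ/rᵢⱼ over all pairs.
Pair separations: r₁₂ = 1.15 m.
U = (0.0655) = 0.0655 J.

0.0655 J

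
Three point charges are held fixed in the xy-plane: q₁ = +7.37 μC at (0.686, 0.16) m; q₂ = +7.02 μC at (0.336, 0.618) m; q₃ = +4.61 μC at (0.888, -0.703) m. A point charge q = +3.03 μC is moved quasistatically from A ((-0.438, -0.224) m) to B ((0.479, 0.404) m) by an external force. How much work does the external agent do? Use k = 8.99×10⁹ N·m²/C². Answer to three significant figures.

For quasistatic motion the external work equals the change in potential energy: W_ext = qΔV = q(V_B − V_A).
At A: distances to the source charges are 1.19 m, 1.14 m, 1.41 m; V_A = Σ kqᵢ/rᵢ = 1.40×10⁵ V.
At B: distances to the source charges are 0.320 m, 0.257 m, 1.18 m; V_B = Σ kqᵢ/rᵢ = 4.87×10⁵ V.
ΔV = V_B − V_A = 3.47×10⁵ V.
W_ext = qΔV = (3.03×10⁻⁶ C)(3.47×10⁵ V) = 1.05 J.

1.05 J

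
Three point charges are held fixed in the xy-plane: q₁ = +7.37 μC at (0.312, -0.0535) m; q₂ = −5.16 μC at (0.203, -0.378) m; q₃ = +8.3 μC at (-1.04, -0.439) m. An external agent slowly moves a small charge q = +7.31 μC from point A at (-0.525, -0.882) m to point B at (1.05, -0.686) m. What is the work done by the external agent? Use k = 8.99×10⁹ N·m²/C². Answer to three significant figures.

For quasistatic motion the external work equals the change in potential energy: W_ext = qΔV = q(V_B − V_A).
At A: distances to the source charges are 1.18 m, 0.885 m, 0.679 m; V_A = Σ kqᵢ/rᵢ = 1.14×10⁵ V.
At B: distances to the source charges are 0.972 m, 0.901 m, 2.10 m; V_B = Σ kqᵢ/rᵢ = 5.22×10⁴ V.
ΔV = V_B − V_A = -6.16×10⁴ V.
W_ext = qΔV = (7.31×10⁻⁶ C)(-6.16×10⁴ V) = -0.450 J.

-0.450 J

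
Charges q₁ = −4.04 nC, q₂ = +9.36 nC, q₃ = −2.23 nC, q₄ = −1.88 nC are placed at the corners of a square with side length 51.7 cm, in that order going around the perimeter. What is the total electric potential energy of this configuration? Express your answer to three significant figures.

The work to assemble the configuration equals its total potential energy, U = Σ kqᵢqⱼ/rᵢⱼ over all pairs.
The four side pairs have separation 0.517 m and the two diagonal pairs 0.731 m.
Summing all 6 pair terms gives U = -9.21×10⁻⁷ J.

-9.21×10⁻⁷ J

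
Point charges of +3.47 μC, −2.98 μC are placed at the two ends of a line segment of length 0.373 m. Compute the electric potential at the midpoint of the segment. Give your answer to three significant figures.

The total potential is the scalar sum of each charge's contribution, V = Σ kqᵢ/rᵢ.
Each charge is 0.186 m from the midpoint.
V = k[(3.47×10⁻⁶)/(0.186) + (-2.98×10⁻⁶)/(0.186)] = 2.36×10⁴ V.

2.36×10⁴ V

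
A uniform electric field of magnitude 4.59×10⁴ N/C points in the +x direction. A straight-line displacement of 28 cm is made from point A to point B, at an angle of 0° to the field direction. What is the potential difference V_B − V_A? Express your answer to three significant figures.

Only the component of displacement along E changes the potential: ΔV = −E·d·cosθ.
ΔV = −(4.59×10⁴ V/m)(0.280 m)cos0° = -1.29×10⁴ V.

-1.29×10⁴ V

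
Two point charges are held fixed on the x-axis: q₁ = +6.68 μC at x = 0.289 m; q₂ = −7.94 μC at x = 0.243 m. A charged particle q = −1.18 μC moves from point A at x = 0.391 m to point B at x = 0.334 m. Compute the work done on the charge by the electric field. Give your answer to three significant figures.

The work done by the electric force is W_field = −ΔU = −q(V_B − V_A) = q(V_A − V_B).
At A: distances to the source charges are 0.102 m, 0.148 m; V_A = Σ kqᵢ/rᵢ = 1.06×10⁵ V.
At B: distances to the source charges are 0.0450 m, 0.0910 m; V_B = Σ kqᵢ/rᵢ = 5.50×10⁵ V.
ΔV = V_B − V_A = 4.44×10⁵ V.
W_field = −qΔV = −(-1.18×10⁻⁶ C)(4.44×10⁵ V) = 0.524 J.

0.524 J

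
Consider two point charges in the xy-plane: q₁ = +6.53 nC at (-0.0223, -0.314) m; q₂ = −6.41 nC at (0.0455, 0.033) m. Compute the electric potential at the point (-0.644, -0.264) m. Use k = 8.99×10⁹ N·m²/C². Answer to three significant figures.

17.4 V

Electric potential is a scalar, so the contributions from each charge add algebraically: V = Σ kqᵢ/rᵢ.
Distances from the field point to each charge: r₁ = 0.624 m, r₂ = 0.751 m.
V = k[(6.53×10⁻⁹)/(0.624) + (-6.41×10⁻⁹)/(0.751)] = 17.4 V.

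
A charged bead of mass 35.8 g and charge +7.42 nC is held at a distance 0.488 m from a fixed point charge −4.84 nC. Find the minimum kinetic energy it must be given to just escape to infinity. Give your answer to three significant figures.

6.62×10⁻⁷ J

To just escape, total mechanical energy must reach zero at infinity: ½mv²_min + U = 0, so ½mv²_min = −U = |kQq|/r.
|U| = |kQq|/r = (8.99×10⁹ N·m²/C²)(4.84×10⁻⁹)(7.42×10⁻⁹)/(0.488) = 6.62×10⁻⁷ J.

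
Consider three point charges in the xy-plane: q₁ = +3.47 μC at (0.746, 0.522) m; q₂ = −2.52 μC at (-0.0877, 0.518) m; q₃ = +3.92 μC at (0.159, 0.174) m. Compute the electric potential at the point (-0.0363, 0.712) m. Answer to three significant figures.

The total potential is the scalar sum of each charge's contribution, V = Σ kqᵢ/rᵢ.
Distances from the field point to each charge: r₁ = 0.805 m, r₂ = 0.201 m, r₃ = 0.572 m.
V = k[(3.47×10⁻⁶)/(0.805) + (-2.52×10⁻⁶)/(0.201) + (3.92×10⁻⁶)/(0.572)] = -1.26×10⁴ V.

-1.26×10⁴ V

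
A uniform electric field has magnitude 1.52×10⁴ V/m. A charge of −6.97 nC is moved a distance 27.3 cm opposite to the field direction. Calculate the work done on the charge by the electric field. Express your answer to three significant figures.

2.89×10⁻⁵ J

The potential change for a displacement 27.3 cm opposite to the field direction is ΔV = +Ed = 4150 V.
W_field = −qΔV = 2.89×10⁻⁵ J.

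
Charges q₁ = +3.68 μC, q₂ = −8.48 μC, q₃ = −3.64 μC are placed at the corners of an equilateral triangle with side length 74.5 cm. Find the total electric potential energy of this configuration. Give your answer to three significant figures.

-0.166 J

The assembly work is the sum of pairwise potential energies, U = Σ_{i<j} kqᵢqⱼ/rᵢⱼ.
All three pair separations equal the side length, 0.745 m.
U = (-0.377) + (-0.162) + (0.372) = -0.166 J.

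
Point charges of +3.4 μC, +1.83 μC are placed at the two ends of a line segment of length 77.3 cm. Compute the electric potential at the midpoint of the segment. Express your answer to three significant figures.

Electric potential is a scalar, so the contributions from each charge add algebraically: V = Σ kqᵢ/rᵢ.
Each charge is 0.387 m from the midpoint.
V = k[(3.40×10⁻⁶)/(0.387) + (1.83×10⁻⁶)/(0.387)] = 1.22×10⁵ V.

1.22×10⁵ V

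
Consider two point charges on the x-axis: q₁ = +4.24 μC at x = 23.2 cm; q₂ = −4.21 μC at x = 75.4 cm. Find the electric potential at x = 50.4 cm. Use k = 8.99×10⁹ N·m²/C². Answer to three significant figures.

-1.13×10⁴ V

Electric potential is a scalar, so the contributions from each charge add algebraically: V = Σ kqᵢ/rᵢ.
Distances from the field point to each charge: r₁ = 0.272 m, r₂ = 0.250 m.
V = k[(4.24×10⁻⁶)/(0.272) + (-4.21×10⁻⁶)/(0.250)] = -1.13×10⁴ V.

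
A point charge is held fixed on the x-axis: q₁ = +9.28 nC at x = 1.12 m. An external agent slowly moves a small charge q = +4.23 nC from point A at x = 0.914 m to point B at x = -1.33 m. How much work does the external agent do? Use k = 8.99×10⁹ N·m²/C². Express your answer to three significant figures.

For quasistatic motion the external work equals the change in potential energy: W_ext = qΔV = q(V_B − V_A).
At A: distance to the source charge is 0.206 m; V_A = kq₁/r = 405 V.
At B: distance to the source charge is 2.45 m; V_B = kq₁/r = 34.1 V.
ΔV = V_B − V_A = -371 V.
W_ext = qΔV = (4.23×10⁻⁹ C)(-371 V) = -1.57×10⁻⁶ J.

-1.57×10⁻⁶ J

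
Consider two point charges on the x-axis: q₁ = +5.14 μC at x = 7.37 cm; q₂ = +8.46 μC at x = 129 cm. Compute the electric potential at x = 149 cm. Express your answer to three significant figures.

4.13×10⁵ V

Electric potential is a scalar, so the contributions from each charge add algebraically: V = Σ kqᵢ/rᵢ.
Distances from the field point to each charge: r₁ = 1.42 m, r₂ = 0.200 m.
V = k[(5.14×10⁻⁶)/(1.42) + (8.46×10⁻⁶)/(0.200)] = 4.13×10⁵ V.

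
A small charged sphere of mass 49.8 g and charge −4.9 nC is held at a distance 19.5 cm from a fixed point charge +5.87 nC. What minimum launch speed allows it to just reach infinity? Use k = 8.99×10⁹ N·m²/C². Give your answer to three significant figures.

To just escape, total mechanical energy must reach zero at infinity: ½mv²_min + U = 0, so ½mv²_min = −U = |kQq|/r.
|U| = |kQq|/r = (8.99×10⁹ N·m²/C²)(5.87×10⁻⁹)(4.90×10⁻⁹)/(0.195) = 1.33×10⁻⁶ J.
v_min = √(2|U|/m) = √(2·1.33×10⁻⁶/0.0498) = 7.30×10⁻³ m/s.

7.30×10⁻³ m/s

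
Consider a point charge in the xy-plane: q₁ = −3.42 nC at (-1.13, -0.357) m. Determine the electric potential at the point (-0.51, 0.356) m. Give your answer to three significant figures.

The total potential is the scalar sum of each charge's contribution, V = Σ kqᵢ/rᵢ.
Distances from the field point to each charge: r₁ = 0.945 m.
V = k[(-3.42×10⁻⁹)/(0.945)] = -32.5 V.

-32.5 V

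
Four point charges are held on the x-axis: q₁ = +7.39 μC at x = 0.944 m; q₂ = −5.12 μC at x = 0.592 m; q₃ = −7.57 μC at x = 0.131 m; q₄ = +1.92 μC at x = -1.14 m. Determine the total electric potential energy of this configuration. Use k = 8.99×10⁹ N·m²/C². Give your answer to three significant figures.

-0.922 J

The assembly work is the sum of pairwise potential energies, U = Σ_{i<j} kqᵢqⱼ/rᵢⱼ.
Pair separations: r₁₂ = 0.352 m, r₁₃ = 0.813 m, r₁₄ = 2.08 m, r₂₃ = 0.461 m, r₂₄ = 1.73 m, r₃₄ = 1.27 m.
Summing all 6 pair terms gives U = -0.922 J.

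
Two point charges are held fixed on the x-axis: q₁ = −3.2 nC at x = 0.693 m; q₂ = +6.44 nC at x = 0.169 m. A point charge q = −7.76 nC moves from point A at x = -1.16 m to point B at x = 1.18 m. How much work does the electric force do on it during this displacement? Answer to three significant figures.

The work done by the electric force is W_field = −ΔU = −q(V_B − V_A) = q(V_A − V_B).
At A: distances to the source charges are 1.85 m, 1.33 m; V_A = Σ kqᵢ/rᵢ = 28.0 V.
At B: distances to the source charges are 0.487 m, 1.01 m; V_B = Σ kqᵢ/rᵢ = -1.81 V.
ΔV = V_B − V_A = -29.8 V.
W_field = −qΔV = −(-7.76×10⁻⁹ C)(-29.8 V) = -2.32×10⁻⁷ J.

-2.32×10⁻⁷ J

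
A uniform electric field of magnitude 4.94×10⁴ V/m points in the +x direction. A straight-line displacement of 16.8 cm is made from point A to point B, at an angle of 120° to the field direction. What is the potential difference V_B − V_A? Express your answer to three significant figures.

Only the component of displacement along E changes the potential: ΔV = −E·d·cosθ.
ΔV = −(4.94×10⁴ V/m)(0.168 m)cos120° = 4150 V.

4150 V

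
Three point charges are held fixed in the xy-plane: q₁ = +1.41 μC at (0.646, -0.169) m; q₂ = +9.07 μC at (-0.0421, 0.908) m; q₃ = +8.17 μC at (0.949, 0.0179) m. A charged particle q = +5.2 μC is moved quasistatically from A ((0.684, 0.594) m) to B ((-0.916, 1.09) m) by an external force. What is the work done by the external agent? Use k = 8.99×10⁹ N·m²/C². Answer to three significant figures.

For quasistatic motion the external work equals the change in potential energy: W_ext = qΔV = q(V_B − V_A).
At A: distances to the source charges are 0.764 m, 0.791 m, 0.634 m; V_A = Σ kqᵢ/rᵢ = 2.35×10⁵ V.
At B: distances to the source charges are 2.01 m, 0.893 m, 2.15 m; V_B = Σ kqᵢ/rᵢ = 1.32×10⁵ V.
ΔV = V_B − V_A = -1.04×10⁵ V.
W_ext = qΔV = (5.20×10⁻⁶ C)(-1.04×10⁵ V) = -0.539 J.

-0.539 J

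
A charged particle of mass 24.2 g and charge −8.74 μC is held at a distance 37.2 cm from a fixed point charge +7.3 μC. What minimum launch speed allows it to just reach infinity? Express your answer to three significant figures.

To just escape, total mechanical energy must reach zero at infinity: ½mv²_min + U = 0, so ½mv²_min = −U = |kQq|/r.
|U| = |kQq|/r = (8.99×10⁹ N·m²/C²)(7.30×10⁻⁶)(8.74×10⁻⁶)/(0.372) = 1.54 J.
v_min = √(2|U|/m) = √(2·1.54/0.0242) = 11.3 m/s.

11.3 m/s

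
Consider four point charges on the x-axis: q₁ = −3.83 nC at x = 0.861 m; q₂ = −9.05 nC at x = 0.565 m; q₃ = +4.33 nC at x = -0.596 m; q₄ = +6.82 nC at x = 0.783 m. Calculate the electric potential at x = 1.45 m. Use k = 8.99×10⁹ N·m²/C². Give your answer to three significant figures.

-39.4 V

The total potential is the scalar sum of each charge's contribution, V = Σ kqᵢ/rᵢ.
Distances from the field point to each charge: r₁ = 0.589 m, r₂ = 0.885 m, r₃ = 2.05 m, r₄ = 0.667 m.
V = k[(-3.83×10⁻⁹)/(0.589) + (-9.05×10⁻⁹)/(0.885) + (4.33×10⁻⁹)/(2.05) + (6.82×10⁻⁹)/(0.667)] = -39.4 V.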